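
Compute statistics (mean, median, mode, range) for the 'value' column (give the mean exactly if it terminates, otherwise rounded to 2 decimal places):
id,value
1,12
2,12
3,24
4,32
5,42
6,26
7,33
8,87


Data: [12, 12, 24, 32, 42, 26, 33, 87]
Count: 8
Sum: 268
Mean: 268/8 = 33.5
Sorted: [12, 12, 24, 26, 32, 33, 42, 87]
Median: 29.0
Mode: 12 (2 times)
Range: 87 - 12 = 75
Min: 12, Max: 87

mean=33.5, median=29.0, mode=12, range=75


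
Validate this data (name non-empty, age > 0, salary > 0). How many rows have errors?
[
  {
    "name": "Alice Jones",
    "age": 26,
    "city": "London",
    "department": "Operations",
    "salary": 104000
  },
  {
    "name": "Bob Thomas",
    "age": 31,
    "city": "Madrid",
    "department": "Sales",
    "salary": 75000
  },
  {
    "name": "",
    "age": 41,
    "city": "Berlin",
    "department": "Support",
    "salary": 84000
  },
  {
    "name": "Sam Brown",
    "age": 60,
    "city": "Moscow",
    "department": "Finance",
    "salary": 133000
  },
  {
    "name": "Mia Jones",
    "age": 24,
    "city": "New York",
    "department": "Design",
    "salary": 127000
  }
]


Validating 5 records:
Rules: name non-empty, age > 0, salary > 0

  Row 1 (Alice Jones): OK
  Row 2 (Bob Thomas): OK
  Row 3 (???): empty name
  Row 4 (Sam Brown): OK
  Row 5 (Mia Jones): OK

Total errors: 1

1 errors


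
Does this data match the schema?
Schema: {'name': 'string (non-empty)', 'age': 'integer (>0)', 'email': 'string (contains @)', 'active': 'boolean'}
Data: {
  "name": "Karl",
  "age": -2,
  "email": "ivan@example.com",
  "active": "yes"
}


Validating each field against schema:
  name: OK (non-empty string)
  age: FAIL (-2 is not > 0)
  email: OK (string with @)
  active: FAIL ("yes" is not a boolean)

Result: INVALID (2 errors: age, active)

INVALID (2 errors: age, active)


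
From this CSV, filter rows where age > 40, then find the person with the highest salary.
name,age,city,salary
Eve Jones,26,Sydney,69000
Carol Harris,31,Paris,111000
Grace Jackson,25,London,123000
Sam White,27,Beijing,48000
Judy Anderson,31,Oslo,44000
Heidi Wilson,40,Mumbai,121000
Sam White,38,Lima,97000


Filter: age > 40
Sort by: salary (descending)

Filtered records (0):

No records match the filter.

None


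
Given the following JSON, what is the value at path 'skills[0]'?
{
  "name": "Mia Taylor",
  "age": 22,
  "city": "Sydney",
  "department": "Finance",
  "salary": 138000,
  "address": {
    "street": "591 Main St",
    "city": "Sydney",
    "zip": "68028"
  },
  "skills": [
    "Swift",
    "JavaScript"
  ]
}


Query: skills[0]
Path: skills -> first element
Value: Swift

Swift


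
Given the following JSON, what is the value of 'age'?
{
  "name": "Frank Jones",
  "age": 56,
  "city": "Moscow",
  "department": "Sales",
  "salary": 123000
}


Looking up field 'age'
Value: 56

56


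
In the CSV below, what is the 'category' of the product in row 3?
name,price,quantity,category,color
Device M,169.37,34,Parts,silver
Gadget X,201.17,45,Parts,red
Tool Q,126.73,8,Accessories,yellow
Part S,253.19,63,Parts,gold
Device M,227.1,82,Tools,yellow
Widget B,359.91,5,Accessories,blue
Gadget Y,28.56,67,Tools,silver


Query: Row 3 ('Tool Q'), column 'category'
Value: Accessories

Accessories


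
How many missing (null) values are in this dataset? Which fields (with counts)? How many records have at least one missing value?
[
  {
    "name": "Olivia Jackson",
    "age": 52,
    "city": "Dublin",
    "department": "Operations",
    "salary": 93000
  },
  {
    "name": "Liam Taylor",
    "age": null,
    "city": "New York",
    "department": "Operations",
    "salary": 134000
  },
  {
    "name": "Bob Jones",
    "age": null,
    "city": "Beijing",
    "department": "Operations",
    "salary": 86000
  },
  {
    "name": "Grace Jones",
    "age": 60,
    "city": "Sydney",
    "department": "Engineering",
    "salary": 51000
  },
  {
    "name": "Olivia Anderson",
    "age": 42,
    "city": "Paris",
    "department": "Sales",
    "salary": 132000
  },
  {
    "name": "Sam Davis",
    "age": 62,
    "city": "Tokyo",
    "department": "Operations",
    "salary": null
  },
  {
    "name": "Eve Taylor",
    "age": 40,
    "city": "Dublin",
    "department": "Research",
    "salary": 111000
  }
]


Checking for missing (null) values in 7 records:

  Olivia Jackson: complete
  Liam Taylor: age
  Bob Jones: age
  Grace Jones: complete
  Olivia Anderson: complete
  Sam Davis: salary
  Eve Taylor: complete

Per field:
  name: 0 missing
  age: 2 missing
  city: 0 missing
  department: 0 missing
  salary: 1 missing

Total missing values: 3
Records with any missing: 3

3 missing values (age: 2, salary: 1); 3 incomplete records


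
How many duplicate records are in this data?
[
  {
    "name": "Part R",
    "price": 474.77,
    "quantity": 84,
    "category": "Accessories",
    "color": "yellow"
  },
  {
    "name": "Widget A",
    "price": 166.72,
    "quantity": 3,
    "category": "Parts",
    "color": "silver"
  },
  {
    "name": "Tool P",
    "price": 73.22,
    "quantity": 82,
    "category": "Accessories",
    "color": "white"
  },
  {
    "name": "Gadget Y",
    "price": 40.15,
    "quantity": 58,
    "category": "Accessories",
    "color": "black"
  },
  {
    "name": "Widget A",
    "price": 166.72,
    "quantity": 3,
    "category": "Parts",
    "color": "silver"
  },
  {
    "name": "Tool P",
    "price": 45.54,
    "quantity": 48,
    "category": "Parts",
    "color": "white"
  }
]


Checking 6 records for duplicates:

  Row 1: Part R ($474.77, qty 84)
  Row 2: Widget A ($166.72, qty 3)
  Row 3: Tool P ($73.22, qty 82)
  Row 4: Gadget Y ($40.15, qty 58)
  Row 5: Widget A ($166.72, qty 3) <-- DUPLICATE
  Row 6: Tool P ($45.54, qty 48)

Duplicates found: 1
Unique records: 5

1 duplicates, 5 unique


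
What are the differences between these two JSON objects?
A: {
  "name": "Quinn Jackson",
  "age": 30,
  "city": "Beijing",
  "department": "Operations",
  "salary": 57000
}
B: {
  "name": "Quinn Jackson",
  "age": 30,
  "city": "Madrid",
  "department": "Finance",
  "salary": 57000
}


Comparing each field (in key order):
  name: same
  age: same
  city: DIFFERENT
  department: DIFFERENT
  salary: same
Differences:
  city: Beijing -> Madrid
  department: Operations -> Finance

2 field(s) changed

2 changes: city, department


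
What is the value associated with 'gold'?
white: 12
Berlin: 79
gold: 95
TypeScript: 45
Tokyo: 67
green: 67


Looking up key 'gold'
Value: 95

95


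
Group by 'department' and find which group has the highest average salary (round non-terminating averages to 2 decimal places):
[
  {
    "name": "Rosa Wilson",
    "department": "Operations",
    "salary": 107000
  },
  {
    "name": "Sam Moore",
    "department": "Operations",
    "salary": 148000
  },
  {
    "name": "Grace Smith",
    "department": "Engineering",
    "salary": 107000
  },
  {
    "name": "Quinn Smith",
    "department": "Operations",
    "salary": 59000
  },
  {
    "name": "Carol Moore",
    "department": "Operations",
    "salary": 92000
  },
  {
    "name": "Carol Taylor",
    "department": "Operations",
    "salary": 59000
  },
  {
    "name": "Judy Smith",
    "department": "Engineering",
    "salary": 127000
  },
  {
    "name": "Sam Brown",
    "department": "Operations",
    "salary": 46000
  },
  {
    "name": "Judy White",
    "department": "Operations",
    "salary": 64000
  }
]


Group by: department

Groups:
  Engineering: 2 people, avg salary = 234000/2 = $117000
  Operations: 7 people, avg salary = 575000/7 ≈ $82142.86

Highest average salary: Engineering ($117000)

Engineering ($117000)


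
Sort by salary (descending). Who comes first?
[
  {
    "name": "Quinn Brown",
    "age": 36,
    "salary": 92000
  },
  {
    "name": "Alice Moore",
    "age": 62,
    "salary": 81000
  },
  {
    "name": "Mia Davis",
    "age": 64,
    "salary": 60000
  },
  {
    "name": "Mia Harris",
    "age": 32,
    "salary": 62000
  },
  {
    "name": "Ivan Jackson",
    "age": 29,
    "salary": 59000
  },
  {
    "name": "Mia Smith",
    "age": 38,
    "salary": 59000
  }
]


Sort by: salary (descending)

Sorted order:
  1. Quinn Brown (salary = 92000)
  2. Alice Moore (salary = 81000)
  3. Mia Harris (salary = 62000)
  4. Mia Davis (salary = 60000)
  5. Ivan Jackson (salary = 59000)
  6. Mia Smith (salary = 59000)

First: Quinn Brown

Quinn Brown


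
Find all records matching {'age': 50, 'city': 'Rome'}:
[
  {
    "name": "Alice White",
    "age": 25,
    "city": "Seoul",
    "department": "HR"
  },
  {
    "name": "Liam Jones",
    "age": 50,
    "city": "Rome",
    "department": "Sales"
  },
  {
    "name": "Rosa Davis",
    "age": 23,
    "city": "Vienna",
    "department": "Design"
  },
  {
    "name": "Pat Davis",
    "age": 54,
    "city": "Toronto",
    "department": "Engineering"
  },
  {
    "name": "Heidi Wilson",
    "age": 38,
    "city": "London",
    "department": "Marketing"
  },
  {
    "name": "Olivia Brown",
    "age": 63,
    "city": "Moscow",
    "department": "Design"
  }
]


Search criteria: {'age': 50, 'city': 'Rome'}

Checking 6 records:
  Alice White: {age: 25, city: Seoul}
  Liam Jones: {age: 50, city: Rome} <-- MATCH
  Rosa Davis: {age: 23, city: Vienna}
  Pat Davis: {age: 54, city: Toronto}
  Heidi Wilson: {age: 38, city: London}
  Olivia Brown: {age: 63, city: Moscow}

Matches: ["Liam Jones"]

["Liam Jones"]


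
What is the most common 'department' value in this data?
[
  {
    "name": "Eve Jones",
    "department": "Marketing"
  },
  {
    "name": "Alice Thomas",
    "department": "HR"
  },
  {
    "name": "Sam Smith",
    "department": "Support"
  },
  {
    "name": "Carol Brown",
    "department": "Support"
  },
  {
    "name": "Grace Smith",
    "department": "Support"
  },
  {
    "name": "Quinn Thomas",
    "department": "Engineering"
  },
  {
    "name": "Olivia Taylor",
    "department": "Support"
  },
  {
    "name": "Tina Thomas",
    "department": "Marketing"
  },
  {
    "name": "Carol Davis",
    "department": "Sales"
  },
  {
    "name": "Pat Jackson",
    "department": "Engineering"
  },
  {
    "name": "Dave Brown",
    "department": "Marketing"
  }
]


Counting 'department' values across 11 records:

  Support: 4 ####
  Marketing: 3 ###
  Engineering: 2 ##
  HR: 1 #
  Sales: 1 #

Most common: Support (4 times)

Support (4 times)


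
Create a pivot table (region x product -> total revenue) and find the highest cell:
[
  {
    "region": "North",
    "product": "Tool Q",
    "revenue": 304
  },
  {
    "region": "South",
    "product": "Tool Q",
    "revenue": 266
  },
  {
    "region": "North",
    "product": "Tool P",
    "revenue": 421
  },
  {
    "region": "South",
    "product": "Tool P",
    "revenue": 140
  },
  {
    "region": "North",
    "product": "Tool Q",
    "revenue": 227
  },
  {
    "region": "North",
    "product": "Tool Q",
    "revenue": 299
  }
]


Pivot: region (rows) x product (columns) -> total revenue

     Tool P        Tool Q      
North          421           830  
South          140           266  

Highest: North / Tool Q = $830

North / Tool Q = $830


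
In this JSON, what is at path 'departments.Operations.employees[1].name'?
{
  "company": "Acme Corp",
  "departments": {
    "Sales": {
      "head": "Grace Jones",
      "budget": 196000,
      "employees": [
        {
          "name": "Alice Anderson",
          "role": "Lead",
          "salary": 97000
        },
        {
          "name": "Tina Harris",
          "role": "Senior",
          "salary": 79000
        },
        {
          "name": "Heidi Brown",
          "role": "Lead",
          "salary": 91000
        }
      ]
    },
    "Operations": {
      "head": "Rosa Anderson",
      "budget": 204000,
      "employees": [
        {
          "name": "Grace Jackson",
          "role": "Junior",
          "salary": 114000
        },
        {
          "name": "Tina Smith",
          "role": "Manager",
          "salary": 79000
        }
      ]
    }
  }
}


Path: departments.Operations.employees[1].name

Navigate:
  -> departments
  -> Operations
  -> employees[1].name = 'Tina Smith'

Tina Smith


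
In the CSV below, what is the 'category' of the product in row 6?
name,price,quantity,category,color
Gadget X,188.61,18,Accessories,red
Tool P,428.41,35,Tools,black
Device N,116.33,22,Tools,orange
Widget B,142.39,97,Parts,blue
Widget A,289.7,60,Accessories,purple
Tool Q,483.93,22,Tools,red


Query: Row 6 ('Tool Q'), column 'category'
Value: Tools

Tools


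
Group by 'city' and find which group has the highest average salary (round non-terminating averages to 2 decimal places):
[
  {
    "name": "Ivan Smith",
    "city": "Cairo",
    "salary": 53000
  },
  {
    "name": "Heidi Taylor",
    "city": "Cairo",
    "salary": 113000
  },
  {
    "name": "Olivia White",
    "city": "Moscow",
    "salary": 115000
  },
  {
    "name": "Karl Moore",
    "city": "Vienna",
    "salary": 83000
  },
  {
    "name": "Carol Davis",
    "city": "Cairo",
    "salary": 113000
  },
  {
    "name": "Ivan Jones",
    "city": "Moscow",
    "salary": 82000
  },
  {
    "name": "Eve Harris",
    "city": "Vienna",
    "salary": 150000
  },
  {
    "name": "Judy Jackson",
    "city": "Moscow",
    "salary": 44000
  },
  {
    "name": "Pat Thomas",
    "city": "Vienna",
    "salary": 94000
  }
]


Group by: city

Groups:
  Cairo: 3 people, avg salary = 279000/3 = $93000
  Moscow: 3 people, avg salary = 241000/3 ≈ $80333.33
  Vienna: 3 people, avg salary = 327000/3 = $109000

Highest average salary: Vienna ($109000)

Vienna ($109000)


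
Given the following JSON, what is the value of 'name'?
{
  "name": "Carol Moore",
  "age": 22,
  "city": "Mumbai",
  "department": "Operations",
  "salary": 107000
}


Looking up field 'name'
Value: Carol Moore

Carol Moore


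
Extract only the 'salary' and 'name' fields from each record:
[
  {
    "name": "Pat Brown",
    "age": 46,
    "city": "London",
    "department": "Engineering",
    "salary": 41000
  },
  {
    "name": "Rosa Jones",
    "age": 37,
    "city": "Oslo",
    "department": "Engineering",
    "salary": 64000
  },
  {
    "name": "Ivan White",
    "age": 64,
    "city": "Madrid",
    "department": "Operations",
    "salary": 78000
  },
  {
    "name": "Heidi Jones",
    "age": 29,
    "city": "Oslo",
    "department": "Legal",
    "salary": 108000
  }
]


Original: 4 records with fields: name, age, city, department, salary
Keep: ['salary', 'name']
Drop: ['age', 'city', 'department']
Result: 4 records, 2 fields each

[
  {
    "salary": 41000,
    "name": "Pat Brown"
  },
  {
    "salary": 64000,
    "name": "Rosa Jones"
  },
  {
    "salary": 78000,
    "name": "Ivan White"
  },
  {
    "salary": 108000,
    "name": "Heidi Jones"
  }
]


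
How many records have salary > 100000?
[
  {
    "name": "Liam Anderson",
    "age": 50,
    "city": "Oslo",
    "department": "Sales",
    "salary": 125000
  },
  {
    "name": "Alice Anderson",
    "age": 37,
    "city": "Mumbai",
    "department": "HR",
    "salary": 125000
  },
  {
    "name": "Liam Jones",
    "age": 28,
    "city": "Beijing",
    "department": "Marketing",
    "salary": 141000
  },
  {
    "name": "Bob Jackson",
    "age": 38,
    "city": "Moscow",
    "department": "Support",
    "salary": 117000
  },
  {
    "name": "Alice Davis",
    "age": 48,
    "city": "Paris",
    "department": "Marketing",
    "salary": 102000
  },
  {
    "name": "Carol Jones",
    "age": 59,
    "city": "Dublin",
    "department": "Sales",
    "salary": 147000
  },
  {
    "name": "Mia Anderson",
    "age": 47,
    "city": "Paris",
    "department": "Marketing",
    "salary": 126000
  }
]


Data: 7 records
Condition: salary > 100000

Checking each record:
  Liam Anderson: 125000 MATCH
  Alice Anderson: 125000 MATCH
  Liam Jones: 141000 MATCH
  Bob Jackson: 117000 MATCH
  Alice Davis: 102000 MATCH
  Carol Jones: 147000 MATCH
  Mia Anderson: 126000 MATCH

Count: 7

7


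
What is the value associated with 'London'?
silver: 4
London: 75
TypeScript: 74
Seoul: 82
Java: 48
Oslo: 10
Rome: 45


Looking up key 'London'
Value: 75

75


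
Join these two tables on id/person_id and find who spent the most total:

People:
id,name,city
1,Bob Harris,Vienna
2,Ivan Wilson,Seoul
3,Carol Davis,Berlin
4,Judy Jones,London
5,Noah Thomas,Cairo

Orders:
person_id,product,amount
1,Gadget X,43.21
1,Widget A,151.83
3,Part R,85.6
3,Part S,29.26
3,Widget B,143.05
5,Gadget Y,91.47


Join on: people.id = orders.person_id

Joined rows:
  Bob Harris (Vienna) bought Gadget X for $43.21
  Bob Harris (Vienna) bought Widget A for $151.83
  Carol Davis (Berlin) bought Part R for $85.6
  Carol Davis (Berlin) bought Part S for $29.26
  Carol Davis (Berlin) bought Widget B for $143.05
  Noah Thomas (Cairo) bought Gadget Y for $91.47

Total per person:
  Carol Davis: $257.91
  Bob Harris: $195.04
  Noah Thomas: $91.47

Top spender: Carol Davis ($257.91)

Carol Davis ($257.91)


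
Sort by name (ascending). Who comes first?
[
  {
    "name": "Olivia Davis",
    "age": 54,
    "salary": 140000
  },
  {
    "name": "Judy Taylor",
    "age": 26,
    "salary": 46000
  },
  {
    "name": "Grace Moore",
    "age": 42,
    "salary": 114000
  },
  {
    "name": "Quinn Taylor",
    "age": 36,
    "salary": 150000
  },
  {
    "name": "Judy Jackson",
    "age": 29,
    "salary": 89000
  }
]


Sort by: name (ascending)

Sorted order:
  1. Grace Moore (name = Grace Moore)
  2. Judy Jackson (name = Judy Jackson)
  3. Judy Taylor (name = Judy Taylor)
  4. Olivia Davis (name = Olivia Davis)
  5. Quinn Taylor (name = Quinn Taylor)

First: Grace Moore

Grace Moore


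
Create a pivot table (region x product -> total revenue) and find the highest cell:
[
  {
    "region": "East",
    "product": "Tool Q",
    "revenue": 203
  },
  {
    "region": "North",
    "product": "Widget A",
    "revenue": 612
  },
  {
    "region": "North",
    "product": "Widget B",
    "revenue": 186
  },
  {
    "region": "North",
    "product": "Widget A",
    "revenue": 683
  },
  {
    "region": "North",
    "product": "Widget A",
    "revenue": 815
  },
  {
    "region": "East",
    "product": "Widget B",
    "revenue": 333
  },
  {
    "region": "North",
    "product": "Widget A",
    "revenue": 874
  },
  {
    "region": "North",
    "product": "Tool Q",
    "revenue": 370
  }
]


Pivot: region (rows) x product (columns) -> total revenue

     Tool Q        Widget A      Widget B    
East           203             0           333  
North          370          2984           186  

Highest: North / Widget A = $2984

North / Widget A = $2984


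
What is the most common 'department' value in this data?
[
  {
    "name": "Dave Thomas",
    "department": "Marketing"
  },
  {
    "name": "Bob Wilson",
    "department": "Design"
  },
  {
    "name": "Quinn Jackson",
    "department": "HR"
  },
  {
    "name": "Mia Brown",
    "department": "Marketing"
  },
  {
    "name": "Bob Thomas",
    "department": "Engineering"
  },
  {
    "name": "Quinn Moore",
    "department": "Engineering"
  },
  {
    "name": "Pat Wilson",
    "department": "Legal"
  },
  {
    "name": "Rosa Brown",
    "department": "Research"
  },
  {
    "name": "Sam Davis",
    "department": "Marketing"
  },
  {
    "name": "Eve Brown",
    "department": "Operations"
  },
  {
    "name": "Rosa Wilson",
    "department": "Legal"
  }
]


Counting 'department' values across 11 records:

  Marketing: 3 ###
  Engineering: 2 ##
  Legal: 2 ##
  Design: 1 #
  HR: 1 #
  Research: 1 #
  Operations: 1 #

Most common: Marketing (3 times)

Marketing (3 times)


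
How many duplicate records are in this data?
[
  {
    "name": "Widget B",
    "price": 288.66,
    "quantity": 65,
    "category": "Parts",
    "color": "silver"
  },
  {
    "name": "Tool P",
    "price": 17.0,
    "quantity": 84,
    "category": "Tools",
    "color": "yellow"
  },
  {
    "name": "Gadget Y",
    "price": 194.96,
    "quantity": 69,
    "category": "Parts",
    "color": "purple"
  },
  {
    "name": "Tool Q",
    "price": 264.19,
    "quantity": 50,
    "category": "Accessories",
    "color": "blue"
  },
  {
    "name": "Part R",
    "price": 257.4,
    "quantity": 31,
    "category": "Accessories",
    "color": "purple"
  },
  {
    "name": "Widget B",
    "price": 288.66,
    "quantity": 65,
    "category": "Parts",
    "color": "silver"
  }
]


Checking 6 records for duplicates:

  Row 1: Widget B ($288.66, qty 65)
  Row 2: Tool P ($17.0, qty 84)
  Row 3: Gadget Y ($194.96, qty 69)
  Row 4: Tool Q ($264.19, qty 50)
  Row 5: Part R ($257.4, qty 31)
  Row 6: Widget B ($288.66, qty 65) <-- DUPLICATE

Duplicates found: 1
Unique records: 5

1 duplicates, 5 unique


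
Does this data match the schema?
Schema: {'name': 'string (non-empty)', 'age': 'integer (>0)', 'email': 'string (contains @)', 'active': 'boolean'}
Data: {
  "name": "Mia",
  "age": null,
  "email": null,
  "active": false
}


Validating each field against schema:
  name: OK (non-empty string)
  age: FAIL (null is not an integer)
  email: FAIL (null is not a string)
  active: OK (boolean)

Result: INVALID (2 errors: age, email)

INVALID (2 errors: age, email)


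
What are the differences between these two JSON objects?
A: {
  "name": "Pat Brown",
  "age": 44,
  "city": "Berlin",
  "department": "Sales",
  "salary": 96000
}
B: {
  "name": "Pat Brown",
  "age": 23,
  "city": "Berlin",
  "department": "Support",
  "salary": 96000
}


Comparing each field (in key order):
  name: same
  age: DIFFERENT
  city: same
  department: DIFFERENT
  salary: same
Differences:
  age: 44 -> 23
  department: Sales -> Support

2 field(s) changed

2 changes: age, department


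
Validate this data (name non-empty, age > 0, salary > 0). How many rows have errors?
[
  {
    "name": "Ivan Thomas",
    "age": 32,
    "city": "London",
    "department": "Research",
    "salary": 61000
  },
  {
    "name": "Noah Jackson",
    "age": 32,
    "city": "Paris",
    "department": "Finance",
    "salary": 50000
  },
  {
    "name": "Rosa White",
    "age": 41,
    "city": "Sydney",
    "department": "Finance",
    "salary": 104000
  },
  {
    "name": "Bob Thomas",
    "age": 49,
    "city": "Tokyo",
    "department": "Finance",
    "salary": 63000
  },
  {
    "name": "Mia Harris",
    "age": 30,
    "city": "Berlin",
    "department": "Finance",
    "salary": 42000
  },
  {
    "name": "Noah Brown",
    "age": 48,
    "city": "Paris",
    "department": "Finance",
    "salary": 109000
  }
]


Validating 6 records:
Rules: name non-empty, age > 0, salary > 0

  Row 1 (Ivan Thomas): OK
  Row 2 (Noah Jackson): OK
  Row 3 (Rosa White): OK
  Row 4 (Bob Thomas): OK
  Row 5 (Mia Harris): OK
  Row 6 (Noah Brown): OK

Total errors: 0

0 errors


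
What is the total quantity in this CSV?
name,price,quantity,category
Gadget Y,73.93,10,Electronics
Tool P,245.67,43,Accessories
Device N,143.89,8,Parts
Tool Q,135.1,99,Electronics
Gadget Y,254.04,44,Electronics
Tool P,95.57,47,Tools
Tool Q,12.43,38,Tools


Computing total quantity:
Values: [10, 43, 8, 99, 44, 47, 38]
Sum = 289

289


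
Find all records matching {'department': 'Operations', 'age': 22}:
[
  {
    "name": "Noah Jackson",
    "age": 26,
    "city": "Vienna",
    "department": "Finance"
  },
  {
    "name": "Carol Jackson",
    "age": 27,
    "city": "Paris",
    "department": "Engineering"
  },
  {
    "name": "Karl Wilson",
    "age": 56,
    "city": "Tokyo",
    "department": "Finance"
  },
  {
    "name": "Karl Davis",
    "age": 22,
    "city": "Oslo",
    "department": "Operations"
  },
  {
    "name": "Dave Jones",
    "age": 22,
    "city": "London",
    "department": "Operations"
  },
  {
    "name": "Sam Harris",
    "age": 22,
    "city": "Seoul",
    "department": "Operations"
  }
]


Search criteria: {'department': 'Operations', 'age': 22}

Checking 6 records:
  Noah Jackson: {department: Finance, age: 26}
  Carol Jackson: {department: Engineering, age: 27}
  Karl Wilson: {department: Finance, age: 56}
  Karl Davis: {department: Operations, age: 22} <-- MATCH
  Dave Jones: {department: Operations, age: 22} <-- MATCH
  Sam Harris: {department: Operations, age: 22} <-- MATCH

Matches: ["Karl Davis", "Dave Jones", "Sam Harris"]

["Karl Davis", "Dave Jones", "Sam Harris"]


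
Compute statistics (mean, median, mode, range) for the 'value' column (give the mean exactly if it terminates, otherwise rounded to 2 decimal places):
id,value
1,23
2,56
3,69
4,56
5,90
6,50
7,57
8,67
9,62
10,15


Data: [23, 56, 69, 56, 90, 50, 57, 67, 62, 15]
Count: 10
Sum: 545
Mean: 545/10 = 54.5
Sorted: [15, 23, 50, 56, 56, 57, 62, 67, 69, 90]
Median: 56.5
Mode: 56 (2 times)
Range: 90 - 15 = 75
Min: 15, Max: 90

mean=54.5, median=56.5, mode=56, range=75


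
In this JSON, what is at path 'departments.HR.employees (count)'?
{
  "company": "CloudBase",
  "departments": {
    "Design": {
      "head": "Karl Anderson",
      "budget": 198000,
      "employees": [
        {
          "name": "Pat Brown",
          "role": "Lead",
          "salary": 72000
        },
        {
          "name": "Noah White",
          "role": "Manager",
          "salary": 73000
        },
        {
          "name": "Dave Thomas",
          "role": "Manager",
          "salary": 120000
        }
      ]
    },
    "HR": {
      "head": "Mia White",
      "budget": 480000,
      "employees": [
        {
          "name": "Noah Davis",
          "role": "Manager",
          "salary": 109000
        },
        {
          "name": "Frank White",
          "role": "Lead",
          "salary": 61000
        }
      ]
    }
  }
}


Path: departments.HR.employees (count)

Navigate:
  -> departments
  -> HR
  -> employees (array, length 2)

2


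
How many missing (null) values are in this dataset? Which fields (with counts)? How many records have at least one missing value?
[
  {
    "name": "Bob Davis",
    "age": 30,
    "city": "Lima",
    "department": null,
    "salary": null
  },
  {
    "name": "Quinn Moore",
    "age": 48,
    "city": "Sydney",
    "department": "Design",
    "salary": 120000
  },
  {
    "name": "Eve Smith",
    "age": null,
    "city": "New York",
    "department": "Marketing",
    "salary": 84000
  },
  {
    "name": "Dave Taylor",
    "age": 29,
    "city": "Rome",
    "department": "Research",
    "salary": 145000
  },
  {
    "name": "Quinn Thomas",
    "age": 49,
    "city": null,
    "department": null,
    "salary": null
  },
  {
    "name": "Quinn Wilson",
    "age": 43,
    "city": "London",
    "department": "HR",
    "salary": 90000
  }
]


Checking for missing (null) values in 6 records:

  Bob Davis: department, salary
  Quinn Moore: complete
  Eve Smith: age
  Dave Taylor: complete
  Quinn Thomas: city, department, salary
  Quinn Wilson: complete

Per field:
  name: 0 missing
  age: 1 missing
  city: 1 missing
  department: 2 missing
  salary: 2 missing

Total missing values: 6
Records with any missing: 3

6 missing values (age: 1, city: 1, department: 2, salary: 2); 3 incomplete records


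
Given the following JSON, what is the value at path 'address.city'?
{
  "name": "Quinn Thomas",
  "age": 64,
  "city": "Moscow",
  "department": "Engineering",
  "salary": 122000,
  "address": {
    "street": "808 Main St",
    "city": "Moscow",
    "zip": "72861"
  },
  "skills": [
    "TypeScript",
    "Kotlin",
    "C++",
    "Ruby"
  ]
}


Query: address.city
Path: address -> city
Value: Moscow

Moscow


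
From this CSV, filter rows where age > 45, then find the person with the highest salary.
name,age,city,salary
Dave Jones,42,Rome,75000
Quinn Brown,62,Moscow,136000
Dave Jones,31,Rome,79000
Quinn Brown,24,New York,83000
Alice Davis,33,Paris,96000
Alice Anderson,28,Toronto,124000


Filter: age > 45
Sort by: salary (descending)

Filtered records (1):
  Quinn Brown, age 62, salary $136000

Highest salary: Quinn Brown ($136000)

Quinn Brown


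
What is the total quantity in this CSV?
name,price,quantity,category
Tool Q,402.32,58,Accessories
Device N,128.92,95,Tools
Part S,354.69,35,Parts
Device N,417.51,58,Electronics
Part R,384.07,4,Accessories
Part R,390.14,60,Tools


Computing total quantity:
Values: [58, 95, 35, 58, 4, 60]
Sum = 310

310


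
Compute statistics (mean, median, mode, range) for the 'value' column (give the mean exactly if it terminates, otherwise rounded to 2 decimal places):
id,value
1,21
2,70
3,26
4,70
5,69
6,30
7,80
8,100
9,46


Data: [21, 70, 26, 70, 69, 30, 80, 100, 46]
Count: 9
Sum: 512
Mean: 512/9 ≈ 56.89 (rounded to 2 decimal places)
Sorted: [21, 26, 30, 46, 69, 70, 70, 80, 100]
Median: 69.0
Mode: 70 (2 times)
Range: 100 - 21 = 79
Min: 21, Max: 100

mean≈56.89, median=69.0, mode=70, range=79


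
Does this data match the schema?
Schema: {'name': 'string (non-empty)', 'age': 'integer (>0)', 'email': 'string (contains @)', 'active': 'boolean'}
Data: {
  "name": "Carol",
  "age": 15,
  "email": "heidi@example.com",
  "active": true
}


Validating each field against schema:
  name: OK (non-empty string)
  age: OK (positive integer)
  email: OK (string with @)
  active: OK (boolean)

Result: VALID

VALID


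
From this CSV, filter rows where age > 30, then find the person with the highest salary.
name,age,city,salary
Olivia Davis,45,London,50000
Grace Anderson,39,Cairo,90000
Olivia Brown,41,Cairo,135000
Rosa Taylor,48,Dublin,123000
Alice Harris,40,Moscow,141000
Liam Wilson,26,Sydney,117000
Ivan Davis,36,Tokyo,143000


Filter: age > 30
Sort by: salary (descending)

Filtered records (6):
  Ivan Davis, age 36, salary $143000
  Alice Harris, age 40, salary $141000
  Olivia Brown, age 41, salary $135000
  Rosa Taylor, age 48, salary $123000
  Grace Anderson, age 39, salary $90000
  Olivia Davis, age 45, salary $50000

Highest salary: Ivan Davis ($143000)

Ivan Davis


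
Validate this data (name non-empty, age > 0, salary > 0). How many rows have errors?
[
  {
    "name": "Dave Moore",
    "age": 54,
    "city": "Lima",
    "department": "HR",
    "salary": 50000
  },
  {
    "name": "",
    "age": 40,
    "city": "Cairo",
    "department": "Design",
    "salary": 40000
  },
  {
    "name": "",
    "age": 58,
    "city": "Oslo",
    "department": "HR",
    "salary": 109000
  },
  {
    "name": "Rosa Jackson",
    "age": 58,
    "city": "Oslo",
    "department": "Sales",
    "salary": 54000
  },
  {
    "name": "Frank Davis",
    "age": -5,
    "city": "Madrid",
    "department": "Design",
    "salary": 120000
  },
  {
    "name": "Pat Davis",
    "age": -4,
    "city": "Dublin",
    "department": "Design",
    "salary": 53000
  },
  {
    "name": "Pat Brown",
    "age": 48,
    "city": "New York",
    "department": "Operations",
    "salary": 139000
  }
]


Validating 7 records:
Rules: name non-empty, age > 0, salary > 0

  Row 1 (Dave Moore): OK
  Row 2 (???): empty name
  Row 3 (???): empty name
  Row 4 (Rosa Jackson): OK
  Row 5 (Frank Davis): negative age: -5
  Row 6 (Pat Davis): negative age: -4
  Row 7 (Pat Brown): OK

Total errors: 4

4 errors


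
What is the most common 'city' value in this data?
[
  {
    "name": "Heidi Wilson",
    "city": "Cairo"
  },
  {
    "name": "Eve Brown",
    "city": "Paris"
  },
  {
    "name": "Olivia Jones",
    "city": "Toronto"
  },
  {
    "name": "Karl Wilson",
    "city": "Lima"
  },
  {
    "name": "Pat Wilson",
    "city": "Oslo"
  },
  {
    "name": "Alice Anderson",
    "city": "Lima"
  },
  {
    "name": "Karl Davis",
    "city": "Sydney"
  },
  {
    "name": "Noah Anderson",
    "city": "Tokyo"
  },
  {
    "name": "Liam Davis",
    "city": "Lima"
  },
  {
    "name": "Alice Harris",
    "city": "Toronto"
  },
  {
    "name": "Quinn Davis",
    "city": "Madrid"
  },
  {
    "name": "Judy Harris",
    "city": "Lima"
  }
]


Counting 'city' values across 12 records:

  Lima: 4 ####
  Toronto: 2 ##
  Cairo: 1 #
  Paris: 1 #
  Oslo: 1 #
  Sydney: 1 #
  Tokyo: 1 #
  Madrid: 1 #

Most common: Lima (4 times)

Lima (4 times)


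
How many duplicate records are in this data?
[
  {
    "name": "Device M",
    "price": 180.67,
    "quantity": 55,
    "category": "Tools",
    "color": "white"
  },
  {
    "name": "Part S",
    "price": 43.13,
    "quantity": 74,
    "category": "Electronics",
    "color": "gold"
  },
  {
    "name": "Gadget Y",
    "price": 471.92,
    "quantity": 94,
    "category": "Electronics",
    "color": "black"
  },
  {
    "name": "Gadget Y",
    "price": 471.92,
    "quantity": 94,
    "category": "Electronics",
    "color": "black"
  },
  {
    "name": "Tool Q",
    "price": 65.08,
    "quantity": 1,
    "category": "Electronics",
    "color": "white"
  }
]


Checking 5 records for duplicates:

  Row 1: Device M ($180.67, qty 55)
  Row 2: Part S ($43.13, qty 74)
  Row 3: Gadget Y ($471.92, qty 94)
  Row 4: Gadget Y ($471.92, qty 94) <-- DUPLICATE
  Row 5: Tool Q ($65.08, qty 1)

Duplicates found: 1
Unique records: 4

1 duplicates, 4 unique


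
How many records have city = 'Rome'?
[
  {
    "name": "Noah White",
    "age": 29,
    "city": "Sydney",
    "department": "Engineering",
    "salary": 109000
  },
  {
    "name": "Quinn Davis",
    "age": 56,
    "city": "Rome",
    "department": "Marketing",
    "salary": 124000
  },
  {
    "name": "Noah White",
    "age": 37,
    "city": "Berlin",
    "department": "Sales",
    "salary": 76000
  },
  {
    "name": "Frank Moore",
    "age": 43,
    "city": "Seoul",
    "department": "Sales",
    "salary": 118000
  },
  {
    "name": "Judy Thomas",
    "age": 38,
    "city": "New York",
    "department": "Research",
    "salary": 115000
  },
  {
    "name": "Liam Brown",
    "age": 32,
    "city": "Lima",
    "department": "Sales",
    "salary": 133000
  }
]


Data: 6 records
Condition: city = 'Rome'

Checking each record:
  Noah White: Sydney
  Quinn Davis: Rome MATCH
  Noah White: Berlin
  Frank Moore: Seoul
  Judy Thomas: New York
  Liam Brown: Lima

Count: 1

1


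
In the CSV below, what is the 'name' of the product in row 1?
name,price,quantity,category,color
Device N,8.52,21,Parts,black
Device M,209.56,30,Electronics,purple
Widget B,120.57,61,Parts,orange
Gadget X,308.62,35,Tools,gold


Query: Row 1 ('Device N'), column 'name'
Value: Device N

Device N


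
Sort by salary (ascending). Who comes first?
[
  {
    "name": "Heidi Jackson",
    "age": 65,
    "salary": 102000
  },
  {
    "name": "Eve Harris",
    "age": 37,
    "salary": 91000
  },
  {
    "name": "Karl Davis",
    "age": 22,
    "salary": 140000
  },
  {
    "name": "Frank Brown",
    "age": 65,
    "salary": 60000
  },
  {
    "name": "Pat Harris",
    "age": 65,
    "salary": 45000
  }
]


Sort by: salary (ascending)

Sorted order:
  1. Pat Harris (salary = 45000)
  2. Frank Brown (salary = 60000)
  3. Eve Harris (salary = 91000)
  4. Heidi Jackson (salary = 102000)
  5. Karl Davis (salary = 140000)

First: Pat Harris

Pat Harris


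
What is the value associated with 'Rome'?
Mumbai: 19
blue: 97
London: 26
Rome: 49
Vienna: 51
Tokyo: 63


Looking up key 'Rome'
Value: 49

49


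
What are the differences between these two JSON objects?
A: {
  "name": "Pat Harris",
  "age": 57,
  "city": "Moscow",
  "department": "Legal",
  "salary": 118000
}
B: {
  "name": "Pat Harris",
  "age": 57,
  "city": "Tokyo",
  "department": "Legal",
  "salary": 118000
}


Comparing each field (in key order):
  name: same
  age: same
  city: DIFFERENT
  department: same
  salary: same
Differences:
  city: Moscow -> Tokyo

1 field(s) changed

1 change: city


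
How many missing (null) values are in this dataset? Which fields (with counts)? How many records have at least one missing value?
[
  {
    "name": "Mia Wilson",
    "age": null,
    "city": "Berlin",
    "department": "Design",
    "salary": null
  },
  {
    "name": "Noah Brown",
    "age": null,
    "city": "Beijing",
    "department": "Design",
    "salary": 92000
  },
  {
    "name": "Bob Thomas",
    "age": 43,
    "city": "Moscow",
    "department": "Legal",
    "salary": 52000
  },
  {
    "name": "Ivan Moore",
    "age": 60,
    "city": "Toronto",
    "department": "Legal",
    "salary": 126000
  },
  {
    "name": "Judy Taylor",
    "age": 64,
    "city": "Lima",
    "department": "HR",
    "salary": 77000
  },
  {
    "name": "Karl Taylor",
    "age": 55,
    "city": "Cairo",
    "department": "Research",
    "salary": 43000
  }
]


Checking for missing (null) values in 6 records:

  Mia Wilson: age, salary
  Noah Brown: age
  Bob Thomas: complete
  Ivan Moore: complete
  Judy Taylor: complete
  Karl Taylor: complete

Per field:
  name: 0 missing
  age: 2 missing
  city: 0 missing
  department: 0 missing
  salary: 1 missing

Total missing values: 3
Records with any missing: 2

3 missing values (age: 2, salary: 1); 2 incomplete records


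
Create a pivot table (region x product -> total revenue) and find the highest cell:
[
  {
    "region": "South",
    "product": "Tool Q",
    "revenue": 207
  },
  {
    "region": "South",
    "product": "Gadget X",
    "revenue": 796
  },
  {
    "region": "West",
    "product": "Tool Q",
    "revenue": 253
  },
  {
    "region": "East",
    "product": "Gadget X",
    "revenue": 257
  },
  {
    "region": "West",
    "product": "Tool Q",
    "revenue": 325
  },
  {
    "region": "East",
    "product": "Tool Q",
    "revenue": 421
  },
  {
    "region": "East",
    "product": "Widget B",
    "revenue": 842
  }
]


Pivot: region (rows) x product (columns) -> total revenue

     Gadget X      Tool Q        Widget B    
East           257           421           842  
South          796           207             0  
West             0           578             0  

Highest: East / Widget B = $842

East / Widget B = $842


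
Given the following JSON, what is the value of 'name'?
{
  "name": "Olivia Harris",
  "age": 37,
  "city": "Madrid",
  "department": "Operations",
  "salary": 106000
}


Looking up field 'name'
Value: Olivia Harris

Olivia Harris


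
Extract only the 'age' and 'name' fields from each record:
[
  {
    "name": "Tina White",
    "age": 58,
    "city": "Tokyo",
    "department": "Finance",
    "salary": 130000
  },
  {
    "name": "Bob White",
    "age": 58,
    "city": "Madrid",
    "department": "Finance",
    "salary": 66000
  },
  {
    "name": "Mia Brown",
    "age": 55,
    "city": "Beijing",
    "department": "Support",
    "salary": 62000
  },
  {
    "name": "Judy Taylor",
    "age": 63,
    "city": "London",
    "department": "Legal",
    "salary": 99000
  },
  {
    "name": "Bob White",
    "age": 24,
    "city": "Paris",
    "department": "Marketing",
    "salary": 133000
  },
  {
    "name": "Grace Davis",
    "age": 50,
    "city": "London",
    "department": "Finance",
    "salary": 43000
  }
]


Original: 6 records with fields: name, age, city, department, salary
Keep: ['age', 'name']
Drop: ['city', 'department', 'salary']
Result: 6 records, 2 fields each

[
  {
    "age": 58,
    "name": "Tina White"
  },
  {
    "age": 58,
    "name": "Bob White"
  },
  {
    "age": 55,
    "name": "Mia Brown"
  },
  {
    "age": 63,
    "name": "Judy Taylor"
  },
  {
    "age": 24,
    "name": "Bob White"
  },
  {
    "age": 50,
    "name": "Grace Davis"
  }
]


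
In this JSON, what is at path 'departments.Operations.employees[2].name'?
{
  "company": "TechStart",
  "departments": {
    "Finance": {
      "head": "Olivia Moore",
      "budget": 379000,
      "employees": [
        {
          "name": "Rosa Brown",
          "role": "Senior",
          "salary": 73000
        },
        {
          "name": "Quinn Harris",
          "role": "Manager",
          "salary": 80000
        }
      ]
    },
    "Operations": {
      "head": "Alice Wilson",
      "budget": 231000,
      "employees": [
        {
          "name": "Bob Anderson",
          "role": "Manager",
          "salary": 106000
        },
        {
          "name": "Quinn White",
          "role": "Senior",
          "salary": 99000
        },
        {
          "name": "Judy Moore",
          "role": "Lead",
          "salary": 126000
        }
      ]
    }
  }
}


Path: departments.Operations.employees[2].name

Navigate:
  -> departments
  -> Operations
  -> employees[2].name = 'Judy Moore'

Judy Moore


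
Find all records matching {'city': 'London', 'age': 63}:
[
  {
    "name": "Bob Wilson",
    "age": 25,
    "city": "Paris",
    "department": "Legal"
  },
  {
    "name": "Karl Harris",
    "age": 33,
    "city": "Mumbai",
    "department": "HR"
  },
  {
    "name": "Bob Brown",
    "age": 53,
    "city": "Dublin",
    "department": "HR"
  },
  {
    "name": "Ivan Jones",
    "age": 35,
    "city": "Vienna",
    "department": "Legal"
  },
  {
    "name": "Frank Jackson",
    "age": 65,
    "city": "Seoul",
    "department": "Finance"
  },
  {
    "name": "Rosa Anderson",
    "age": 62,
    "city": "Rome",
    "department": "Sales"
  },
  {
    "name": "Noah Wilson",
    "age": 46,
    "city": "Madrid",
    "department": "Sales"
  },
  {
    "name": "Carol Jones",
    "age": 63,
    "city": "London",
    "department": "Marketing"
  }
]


Search criteria: {'city': 'London', 'age': 63}

Checking 8 records:
  Bob Wilson: {city: Paris, age: 25}
  Karl Harris: {city: Mumbai, age: 33}
  Bob Brown: {city: Dublin, age: 53}
  Ivan Jones: {city: Vienna, age: 35}
  Frank Jackson: {city: Seoul, age: 65}
  Rosa Anderson: {city: Rome, age: 62}
  Noah Wilson: {city: Madrid, age: 46}
  Carol Jones: {city: London, age: 63} <-- MATCH

Matches: ["Carol Jones"]

["Carol Jones"]
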